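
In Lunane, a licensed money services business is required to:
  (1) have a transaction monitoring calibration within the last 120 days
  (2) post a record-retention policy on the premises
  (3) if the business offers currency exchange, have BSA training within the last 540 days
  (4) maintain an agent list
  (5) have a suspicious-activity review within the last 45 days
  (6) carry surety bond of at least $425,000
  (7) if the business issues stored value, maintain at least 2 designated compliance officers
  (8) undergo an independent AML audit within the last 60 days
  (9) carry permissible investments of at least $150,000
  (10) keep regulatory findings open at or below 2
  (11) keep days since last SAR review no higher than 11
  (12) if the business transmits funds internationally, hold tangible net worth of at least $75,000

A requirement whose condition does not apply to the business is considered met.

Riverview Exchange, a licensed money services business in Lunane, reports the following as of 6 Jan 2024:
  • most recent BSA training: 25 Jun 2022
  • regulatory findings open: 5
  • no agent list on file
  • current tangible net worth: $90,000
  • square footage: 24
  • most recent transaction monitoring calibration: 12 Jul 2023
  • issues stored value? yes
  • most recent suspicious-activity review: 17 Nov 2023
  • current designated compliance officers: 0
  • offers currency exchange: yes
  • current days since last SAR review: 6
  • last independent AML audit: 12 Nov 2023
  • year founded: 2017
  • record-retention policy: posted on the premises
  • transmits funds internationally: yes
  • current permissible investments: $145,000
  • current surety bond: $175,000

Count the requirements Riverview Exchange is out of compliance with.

1. transaction monitoring calibration 178 days ago vs limit 120 → not met
2. record-retention policy present → met
3. condition 'offers currency exchange' holds; BSA training 560 days ago vs limit 540 → not met
4. agent list absent → not met
5. suspicious-activity review 50 days ago vs limit 45 → not met
6. surety bond $175,000 < $425,000 → not met
7. condition 'issues stored value' holds; designated compliance officers 0 < 2 → not met
8. independent AML audit 55 days ago vs limit 60 → met
9. permissible investments $145,000 < $150,000 → not met
10. regulatory findings open 5 > 2 → not met
11. days since last SAR review 6 ≤ 11 → met
12. condition 'transmits funds internationally' holds; tangible net worth $90,000 ≥ $75,000 → met
Not met: 8 of 12

8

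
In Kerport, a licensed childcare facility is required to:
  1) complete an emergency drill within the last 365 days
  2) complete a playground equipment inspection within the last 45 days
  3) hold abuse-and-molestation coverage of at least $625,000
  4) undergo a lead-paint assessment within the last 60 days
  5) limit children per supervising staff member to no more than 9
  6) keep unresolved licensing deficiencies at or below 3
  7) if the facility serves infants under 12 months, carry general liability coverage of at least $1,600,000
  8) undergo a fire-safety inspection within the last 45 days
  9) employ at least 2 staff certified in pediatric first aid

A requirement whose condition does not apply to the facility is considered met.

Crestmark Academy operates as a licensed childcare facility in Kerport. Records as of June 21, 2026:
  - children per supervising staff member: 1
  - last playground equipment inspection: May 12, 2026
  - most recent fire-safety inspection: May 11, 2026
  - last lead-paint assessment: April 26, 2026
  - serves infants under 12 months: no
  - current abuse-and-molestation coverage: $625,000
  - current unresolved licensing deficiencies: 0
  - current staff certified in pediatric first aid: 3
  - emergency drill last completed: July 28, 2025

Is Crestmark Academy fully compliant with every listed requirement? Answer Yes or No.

1. emergency drill 328 days ago vs limit 365 → met
2. playground equipment inspection 40 days ago vs limit 45 → met
3. abuse-and-molestation coverage $625,000 ≥ $625,000 → met
4. lead-paint assessment 56 days ago vs limit 60 → met
5. children per supervising staff member 1 ≤ 9 → met
6. unresolved licensing deficiencies 0 ≤ 3 → met
7. condition 'serves infants under 12 months' does not hold → requirement n/a → met
8. fire-safety inspection 41 days ago vs limit 45 → met
9. staff certified in pediatric first aid 3 ≥ 2 → met
All met.

Yes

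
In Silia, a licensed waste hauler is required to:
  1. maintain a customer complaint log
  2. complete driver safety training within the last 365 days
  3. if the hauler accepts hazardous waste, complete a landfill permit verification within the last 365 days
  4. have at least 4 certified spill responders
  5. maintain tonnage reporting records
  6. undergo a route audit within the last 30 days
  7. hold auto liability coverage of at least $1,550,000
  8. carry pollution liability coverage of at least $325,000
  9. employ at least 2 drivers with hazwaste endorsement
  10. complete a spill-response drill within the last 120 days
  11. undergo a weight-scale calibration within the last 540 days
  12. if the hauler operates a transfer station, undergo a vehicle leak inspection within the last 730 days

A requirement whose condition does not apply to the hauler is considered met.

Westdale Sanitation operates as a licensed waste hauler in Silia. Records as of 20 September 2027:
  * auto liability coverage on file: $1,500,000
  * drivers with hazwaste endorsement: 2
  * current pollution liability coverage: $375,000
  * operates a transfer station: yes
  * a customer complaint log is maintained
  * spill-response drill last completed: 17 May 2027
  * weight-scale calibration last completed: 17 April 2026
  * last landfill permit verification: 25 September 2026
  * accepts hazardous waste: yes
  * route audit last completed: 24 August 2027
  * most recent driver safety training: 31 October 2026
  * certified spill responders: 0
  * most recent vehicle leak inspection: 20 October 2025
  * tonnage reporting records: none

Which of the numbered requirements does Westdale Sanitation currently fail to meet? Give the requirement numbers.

1. customer complaint log present → met
2. driver safety training 324 days ago vs limit 365 → met
3. condition 'accepts hazardous waste' holds; landfill permit verification 360 days ago vs limit 365 → met
4. certified spill responders 0 < 4 → not met
5. tonnage reporting records absent → not met
6. route audit 27 days ago vs limit 30 → met
7. auto liability coverage $1,500,000 < $1,550,000 → not met
8. pollution liability coverage $375,000 ≥ $325,000 → met
9. drivers with hazwaste endorsement 2 ≥ 2 → met
10. spill-response drill 126 days ago vs limit 120 → not met
11. weight-scale calibration 521 days ago vs limit 540 → met
12. condition 'operates a transfer station' holds; vehicle leak inspection 700 days ago vs limit 730 → met
Not met: 4, 5, 7, 10

4, 5, 7, 10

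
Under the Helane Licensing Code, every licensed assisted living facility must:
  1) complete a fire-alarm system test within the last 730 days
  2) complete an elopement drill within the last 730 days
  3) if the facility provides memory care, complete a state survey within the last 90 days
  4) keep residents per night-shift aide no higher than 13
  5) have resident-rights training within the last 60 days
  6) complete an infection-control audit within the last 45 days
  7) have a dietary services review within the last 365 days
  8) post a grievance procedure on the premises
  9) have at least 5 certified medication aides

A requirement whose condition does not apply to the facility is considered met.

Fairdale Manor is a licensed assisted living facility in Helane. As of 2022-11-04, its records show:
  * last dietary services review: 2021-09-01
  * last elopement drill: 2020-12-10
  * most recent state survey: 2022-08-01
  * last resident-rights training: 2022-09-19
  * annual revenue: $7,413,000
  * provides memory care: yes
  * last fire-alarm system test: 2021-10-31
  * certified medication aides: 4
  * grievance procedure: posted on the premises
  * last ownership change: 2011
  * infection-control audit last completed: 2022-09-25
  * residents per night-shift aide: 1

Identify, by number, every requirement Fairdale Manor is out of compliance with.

3, 7, 9

1. fire-alarm system test 369 days ago vs limit 730 → met
2. elopement drill 694 days ago vs limit 730 → met
3. condition 'provides memory care' holds; state survey 95 days ago vs limit 90 → not met
4. residents per night-shift aide 1 ≤ 13 → met
5. resident-rights training 46 days ago vs limit 60 → met
6. infection-control audit 40 days ago vs limit 45 → met
7. dietary services review 429 days ago vs limit 365 → not met
8. grievance procedure present → met
9. certified medication aides 4 < 5 → not met
Not met: 3, 7, 9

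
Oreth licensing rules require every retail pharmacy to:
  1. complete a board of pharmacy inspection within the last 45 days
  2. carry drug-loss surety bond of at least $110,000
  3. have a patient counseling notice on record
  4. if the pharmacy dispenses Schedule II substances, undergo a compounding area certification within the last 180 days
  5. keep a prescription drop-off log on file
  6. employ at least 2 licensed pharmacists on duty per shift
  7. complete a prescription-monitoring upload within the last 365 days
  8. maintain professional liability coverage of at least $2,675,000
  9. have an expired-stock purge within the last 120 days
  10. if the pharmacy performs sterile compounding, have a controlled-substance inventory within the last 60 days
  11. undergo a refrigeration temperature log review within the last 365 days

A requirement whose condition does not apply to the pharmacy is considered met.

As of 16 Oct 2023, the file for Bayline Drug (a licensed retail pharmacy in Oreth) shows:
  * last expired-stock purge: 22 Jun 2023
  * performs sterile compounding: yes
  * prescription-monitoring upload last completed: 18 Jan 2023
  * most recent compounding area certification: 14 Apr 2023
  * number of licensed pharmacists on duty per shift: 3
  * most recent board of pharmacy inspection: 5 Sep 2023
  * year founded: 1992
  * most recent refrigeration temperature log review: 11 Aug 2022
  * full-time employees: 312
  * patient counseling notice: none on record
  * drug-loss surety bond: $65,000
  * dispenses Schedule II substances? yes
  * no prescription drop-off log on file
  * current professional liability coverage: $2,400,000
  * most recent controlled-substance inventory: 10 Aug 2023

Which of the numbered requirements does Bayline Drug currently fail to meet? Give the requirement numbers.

1. board of pharmacy inspection 41 days ago vs limit 45 → met
2. drug-loss surety bond $65,000 < $110,000 → not met
3. patient counseling notice absent → not met
4. condition 'dispenses Schedule II substances' holds; compounding area certification 185 days ago vs limit 180 → not met
5. prescription drop-off log absent → not met
6. licensed pharmacists on duty per shift 3 ≥ 2 → met
7. prescription-monitoring upload 271 days ago vs limit 365 → met
8. professional liability coverage $2,400,000 < $2,675,000 → not met
9. expired-stock purge 116 days ago vs limit 120 → met
10. condition 'performs sterile compounding' holds; controlled-substance inventory 67 days ago vs limit 60 → not met
11. refrigeration temperature log review 431 days ago vs limit 365 → not met
Not met: 2, 3, 4, 5, 8, 10, 11

2, 3, 4, 5, 8, 10, 11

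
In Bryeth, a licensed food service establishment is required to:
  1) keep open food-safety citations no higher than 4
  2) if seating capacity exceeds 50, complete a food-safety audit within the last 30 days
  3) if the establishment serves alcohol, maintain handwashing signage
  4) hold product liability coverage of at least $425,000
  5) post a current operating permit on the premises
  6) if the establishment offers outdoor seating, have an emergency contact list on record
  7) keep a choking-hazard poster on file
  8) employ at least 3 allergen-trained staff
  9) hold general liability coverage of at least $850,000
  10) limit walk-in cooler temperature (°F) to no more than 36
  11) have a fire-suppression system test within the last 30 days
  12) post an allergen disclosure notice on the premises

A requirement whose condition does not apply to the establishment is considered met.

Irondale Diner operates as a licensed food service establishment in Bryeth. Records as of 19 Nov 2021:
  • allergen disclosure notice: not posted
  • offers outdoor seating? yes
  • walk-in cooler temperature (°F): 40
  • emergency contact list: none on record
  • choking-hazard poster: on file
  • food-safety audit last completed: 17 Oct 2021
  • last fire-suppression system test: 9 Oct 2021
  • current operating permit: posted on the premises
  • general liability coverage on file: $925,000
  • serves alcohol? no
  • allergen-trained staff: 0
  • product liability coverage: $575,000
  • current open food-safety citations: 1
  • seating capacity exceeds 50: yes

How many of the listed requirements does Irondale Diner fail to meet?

1. open food-safety citations 1 ≤ 4 → met
2. condition 'seating capacity exceeds 50' holds; food-safety audit 33 days ago vs limit 30 → not met
3. condition 'serves alcohol' does not hold → requirement n/a → met
4. product liability coverage $575,000 ≥ $425,000 → met
5. current operating permit present → met
6. condition 'offers outdoor seating' holds; emergency contact list absent → not met
7. choking-hazard poster present → met
8. allergen-trained staff 0 < 3 → not met
9. general liability coverage $925,000 ≥ $850,000 → met
10. walk-in cooler temperature (°F) 40 > 36 → not met
11. fire-suppression system test 41 days ago vs limit 30 → not met
12. allergen disclosure notice absent → not met
Not met: 6 of 12

6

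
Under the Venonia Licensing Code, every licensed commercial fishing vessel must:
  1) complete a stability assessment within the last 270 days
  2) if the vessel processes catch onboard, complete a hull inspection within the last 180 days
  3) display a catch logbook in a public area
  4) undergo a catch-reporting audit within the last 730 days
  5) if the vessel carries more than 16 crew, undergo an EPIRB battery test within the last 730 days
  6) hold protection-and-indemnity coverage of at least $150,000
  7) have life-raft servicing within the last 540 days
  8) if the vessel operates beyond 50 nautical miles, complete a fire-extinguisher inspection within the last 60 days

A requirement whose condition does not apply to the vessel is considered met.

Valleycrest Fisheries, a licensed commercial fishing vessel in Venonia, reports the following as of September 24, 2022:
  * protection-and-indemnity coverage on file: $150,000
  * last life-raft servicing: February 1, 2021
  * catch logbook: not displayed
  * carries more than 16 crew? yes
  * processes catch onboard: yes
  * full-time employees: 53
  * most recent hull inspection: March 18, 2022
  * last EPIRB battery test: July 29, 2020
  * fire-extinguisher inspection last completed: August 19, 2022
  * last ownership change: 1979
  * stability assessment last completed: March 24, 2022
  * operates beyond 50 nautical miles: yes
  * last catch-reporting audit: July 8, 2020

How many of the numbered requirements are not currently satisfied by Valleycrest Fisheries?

5

1. stability assessment 184 days ago vs limit 270 → met
2. condition 'processes catch onboard' holds; hull inspection 190 days ago vs limit 180 → not met
3. catch logbook absent → not met
4. catch-reporting audit 808 days ago vs limit 730 → not met
5. condition 'carries more than 16 crew' holds; EPIRB battery test 787 days ago vs limit 730 → not met
6. protection-and-indemnity coverage $150,000 ≥ $150,000 → met
7. life-raft servicing 600 days ago vs limit 540 → not met
8. condition 'operates beyond 50 nautical miles' holds; fire-extinguisher inspection 36 days ago vs limit 60 → met
Not met: 5 of 8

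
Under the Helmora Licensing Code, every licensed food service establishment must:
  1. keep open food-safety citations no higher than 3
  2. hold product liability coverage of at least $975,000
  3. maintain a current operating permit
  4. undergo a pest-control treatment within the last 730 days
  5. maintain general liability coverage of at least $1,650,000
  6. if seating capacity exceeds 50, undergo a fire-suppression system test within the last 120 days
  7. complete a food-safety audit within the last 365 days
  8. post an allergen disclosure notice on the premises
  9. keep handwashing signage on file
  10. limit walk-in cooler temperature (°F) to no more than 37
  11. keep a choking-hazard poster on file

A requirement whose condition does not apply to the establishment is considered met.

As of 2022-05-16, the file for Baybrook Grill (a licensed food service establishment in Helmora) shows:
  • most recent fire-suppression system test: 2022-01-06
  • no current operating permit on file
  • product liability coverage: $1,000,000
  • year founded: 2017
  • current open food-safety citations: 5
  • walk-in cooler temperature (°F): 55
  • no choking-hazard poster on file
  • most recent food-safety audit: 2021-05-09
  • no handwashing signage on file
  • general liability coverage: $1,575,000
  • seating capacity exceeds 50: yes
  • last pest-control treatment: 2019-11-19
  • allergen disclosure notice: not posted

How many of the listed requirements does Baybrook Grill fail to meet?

10

1. open food-safety citations 5 > 3 → not met
2. product liability coverage $1,000,000 ≥ $975,000 → met
3. current operating permit absent → not met
4. pest-control treatment 909 days ago vs limit 730 → not met
5. general liability coverage $1,575,000 < $1,650,000 → not met
6. condition 'seating capacity exceeds 50' holds; fire-suppression system test 130 days ago vs limit 120 → not met
7. food-safety audit 372 days ago vs limit 365 → not met
8. allergen disclosure notice absent → not met
9. handwashing signage absent → not met
10. walk-in cooler temperature (°F) 55 > 37 → not met
11. choking-hazard poster absent → not met
Not met: 10 of 11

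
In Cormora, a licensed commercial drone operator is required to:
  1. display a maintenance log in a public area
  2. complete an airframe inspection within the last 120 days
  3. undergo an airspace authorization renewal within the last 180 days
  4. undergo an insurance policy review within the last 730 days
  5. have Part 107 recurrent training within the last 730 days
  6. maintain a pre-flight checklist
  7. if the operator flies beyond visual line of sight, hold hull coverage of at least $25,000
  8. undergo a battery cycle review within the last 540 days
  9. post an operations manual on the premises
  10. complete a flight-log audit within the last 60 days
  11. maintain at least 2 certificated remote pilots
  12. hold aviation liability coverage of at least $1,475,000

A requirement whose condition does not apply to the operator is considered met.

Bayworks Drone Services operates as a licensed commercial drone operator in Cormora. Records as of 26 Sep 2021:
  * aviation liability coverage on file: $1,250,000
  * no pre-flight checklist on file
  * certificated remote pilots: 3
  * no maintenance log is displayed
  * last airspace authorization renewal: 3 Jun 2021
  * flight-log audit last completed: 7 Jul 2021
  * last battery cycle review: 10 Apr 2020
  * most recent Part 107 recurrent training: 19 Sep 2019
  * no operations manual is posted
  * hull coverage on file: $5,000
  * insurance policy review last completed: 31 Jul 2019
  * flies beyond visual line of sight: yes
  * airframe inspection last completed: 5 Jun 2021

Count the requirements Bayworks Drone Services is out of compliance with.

1. maintenance log absent → not met
2. airframe inspection 113 days ago vs limit 120 → met
3. airspace authorization renewal 115 days ago vs limit 180 → met
4. insurance policy review 788 days ago vs limit 730 → not met
5. Part 107 recurrent training 738 days ago vs limit 730 → not met
6. pre-flight checklist absent → not met
7. condition 'flies beyond visual line of sight' holds; hull coverage $5,000 < $25,000 → not met
8. battery cycle review 534 days ago vs limit 540 → met
9. operations manual absent → not met
10. flight-log audit 81 days ago vs limit 60 → not met
11. certificated remote pilots 3 ≥ 2 → met
12. aviation liability coverage $1,250,000 < $1,475,000 → not met
Not met: 8 of 12

8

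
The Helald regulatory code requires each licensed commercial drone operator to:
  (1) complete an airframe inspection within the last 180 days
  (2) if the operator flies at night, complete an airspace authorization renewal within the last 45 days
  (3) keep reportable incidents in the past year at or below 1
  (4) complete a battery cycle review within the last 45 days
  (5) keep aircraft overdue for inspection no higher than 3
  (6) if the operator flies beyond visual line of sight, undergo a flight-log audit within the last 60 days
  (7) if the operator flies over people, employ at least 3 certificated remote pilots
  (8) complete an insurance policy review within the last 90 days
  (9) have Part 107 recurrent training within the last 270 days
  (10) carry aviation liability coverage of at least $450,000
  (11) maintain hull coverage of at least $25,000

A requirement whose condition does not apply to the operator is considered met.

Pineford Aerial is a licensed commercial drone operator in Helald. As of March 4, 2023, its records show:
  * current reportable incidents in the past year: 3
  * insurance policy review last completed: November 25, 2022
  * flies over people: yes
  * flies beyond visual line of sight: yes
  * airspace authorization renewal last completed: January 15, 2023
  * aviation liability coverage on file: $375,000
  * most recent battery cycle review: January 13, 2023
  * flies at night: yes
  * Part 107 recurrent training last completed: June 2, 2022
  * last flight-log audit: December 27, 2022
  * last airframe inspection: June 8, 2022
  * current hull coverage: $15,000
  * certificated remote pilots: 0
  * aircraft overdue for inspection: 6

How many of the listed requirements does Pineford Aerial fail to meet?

1. airframe inspection 269 days ago vs limit 180 → not met
2. condition 'flies at night' holds; airspace authorization renewal 48 days ago vs limit 45 → not met
3. reportable incidents in the past year 3 > 1 → not met
4. battery cycle review 50 days ago vs limit 45 → not met
5. aircraft overdue for inspection 6 > 3 → not met
6. condition 'flies beyond visual line of sight' holds; flight-log audit 67 days ago vs limit 60 → not met
7. condition 'flies over people' holds; certificated remote pilots 0 < 3 → not met
8. insurance policy review 99 days ago vs limit 90 → not met
9. Part 107 recurrent training 275 days ago vs limit 270 → not met
10. aviation liability coverage $375,000 < $450,000 → not met
11. hull coverage $15,000 < $25,000 → not met
Not met: 11 of 11

11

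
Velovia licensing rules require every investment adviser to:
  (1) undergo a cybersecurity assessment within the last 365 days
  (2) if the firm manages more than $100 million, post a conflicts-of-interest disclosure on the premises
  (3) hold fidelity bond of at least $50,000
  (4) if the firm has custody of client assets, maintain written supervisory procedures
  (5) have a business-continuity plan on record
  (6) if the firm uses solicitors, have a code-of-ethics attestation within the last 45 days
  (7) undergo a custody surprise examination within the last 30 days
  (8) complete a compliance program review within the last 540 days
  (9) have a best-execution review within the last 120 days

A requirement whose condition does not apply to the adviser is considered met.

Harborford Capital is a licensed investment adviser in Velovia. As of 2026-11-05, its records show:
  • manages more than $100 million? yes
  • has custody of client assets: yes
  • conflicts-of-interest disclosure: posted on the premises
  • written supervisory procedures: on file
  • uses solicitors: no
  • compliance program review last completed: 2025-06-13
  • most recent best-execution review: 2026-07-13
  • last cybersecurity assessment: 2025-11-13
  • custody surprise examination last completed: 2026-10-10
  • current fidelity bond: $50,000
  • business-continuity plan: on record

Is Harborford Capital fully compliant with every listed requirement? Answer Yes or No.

Yes

1. cybersecurity assessment 357 days ago vs limit 365 → met
2. condition 'manages more than $100 million' holds; conflicts-of-interest disclosure present → met
3. fidelity bond $50,000 ≥ $50,000 → met
4. condition 'has custody of client assets' holds; written supervisory procedures present → met
5. business-continuity plan present → met
6. condition 'uses solicitors' does not hold → requirement n/a → met
7. custody surprise examination 26 days ago vs limit 30 → met
8. compliance program review 510 days ago vs limit 540 → met
9. best-execution review 115 days ago vs limit 120 → met
All met.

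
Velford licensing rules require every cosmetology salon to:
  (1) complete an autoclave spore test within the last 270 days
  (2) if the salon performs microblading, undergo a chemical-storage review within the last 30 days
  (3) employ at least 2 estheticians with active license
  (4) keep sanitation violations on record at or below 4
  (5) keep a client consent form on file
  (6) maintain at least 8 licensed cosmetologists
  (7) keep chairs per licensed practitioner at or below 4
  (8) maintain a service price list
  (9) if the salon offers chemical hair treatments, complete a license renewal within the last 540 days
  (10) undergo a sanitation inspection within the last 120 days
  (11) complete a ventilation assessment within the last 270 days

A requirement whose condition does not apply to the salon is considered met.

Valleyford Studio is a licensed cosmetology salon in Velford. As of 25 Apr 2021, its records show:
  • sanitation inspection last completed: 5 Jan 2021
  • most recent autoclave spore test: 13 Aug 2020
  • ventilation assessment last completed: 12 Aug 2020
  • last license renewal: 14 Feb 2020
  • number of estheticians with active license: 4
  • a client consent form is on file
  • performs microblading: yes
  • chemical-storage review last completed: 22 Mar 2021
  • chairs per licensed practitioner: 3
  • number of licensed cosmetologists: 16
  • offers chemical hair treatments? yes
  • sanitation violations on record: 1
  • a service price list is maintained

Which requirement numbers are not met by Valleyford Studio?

2

1. autoclave spore test 255 days ago vs limit 270 → met
2. condition 'performs microblading' holds; chemical-storage review 34 days ago vs limit 30 → not met
3. estheticians with active license 4 ≥ 2 → met
4. sanitation violations on record 1 ≤ 4 → met
5. client consent form present → met
6. licensed cosmetologists 16 ≥ 8 → met
7. chairs per licensed practitioner 3 ≤ 4 → met
8. service price list present → met
9. condition 'offers chemical hair treatments' holds; license renewal 436 days ago vs limit 540 → met
10. sanitation inspection 110 days ago vs limit 120 → met
11. ventilation assessment 256 days ago vs limit 270 → met
Not met: 2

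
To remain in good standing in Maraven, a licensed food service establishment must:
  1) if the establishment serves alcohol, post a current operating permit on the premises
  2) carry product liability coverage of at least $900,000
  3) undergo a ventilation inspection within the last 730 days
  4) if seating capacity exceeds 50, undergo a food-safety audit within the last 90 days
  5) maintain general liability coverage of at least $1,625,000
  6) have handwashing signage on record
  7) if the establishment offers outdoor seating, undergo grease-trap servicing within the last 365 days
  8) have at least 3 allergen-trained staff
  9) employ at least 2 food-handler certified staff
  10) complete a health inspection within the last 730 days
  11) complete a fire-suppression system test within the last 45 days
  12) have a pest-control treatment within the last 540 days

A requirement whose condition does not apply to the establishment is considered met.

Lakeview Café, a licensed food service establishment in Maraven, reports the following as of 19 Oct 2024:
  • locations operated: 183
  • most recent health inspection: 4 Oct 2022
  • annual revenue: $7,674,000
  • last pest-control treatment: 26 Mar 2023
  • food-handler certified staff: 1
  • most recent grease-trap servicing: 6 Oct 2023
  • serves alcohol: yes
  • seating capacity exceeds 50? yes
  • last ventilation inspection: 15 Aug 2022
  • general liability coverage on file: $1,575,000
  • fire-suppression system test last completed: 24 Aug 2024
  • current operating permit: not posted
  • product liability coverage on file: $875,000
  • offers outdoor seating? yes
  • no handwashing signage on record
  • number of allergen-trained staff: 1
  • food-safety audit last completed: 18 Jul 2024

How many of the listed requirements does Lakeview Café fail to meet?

12

1. condition 'serves alcohol' holds; current operating permit absent → not met
2. product liability coverage $875,000 < $900,000 → not met
3. ventilation inspection 796 days ago vs limit 730 → not met
4. condition 'seating capacity exceeds 50' holds; food-safety audit 93 days ago vs limit 90 → not met
5. general liability coverage $1,575,000 < $1,625,000 → not met
6. handwashing signage absent → not met
7. condition 'offers outdoor seating' holds; grease-trap servicing 379 days ago vs limit 365 → not met
8. allergen-trained staff 1 < 3 → not met
9. food-handler certified staff 1 < 2 → not met
10. health inspection 746 days ago vs limit 730 → not met
11. fire-suppression system test 56 days ago vs limit 45 → not met
12. pest-control treatment 573 days ago vs limit 540 → not met
Not met: 12 of 12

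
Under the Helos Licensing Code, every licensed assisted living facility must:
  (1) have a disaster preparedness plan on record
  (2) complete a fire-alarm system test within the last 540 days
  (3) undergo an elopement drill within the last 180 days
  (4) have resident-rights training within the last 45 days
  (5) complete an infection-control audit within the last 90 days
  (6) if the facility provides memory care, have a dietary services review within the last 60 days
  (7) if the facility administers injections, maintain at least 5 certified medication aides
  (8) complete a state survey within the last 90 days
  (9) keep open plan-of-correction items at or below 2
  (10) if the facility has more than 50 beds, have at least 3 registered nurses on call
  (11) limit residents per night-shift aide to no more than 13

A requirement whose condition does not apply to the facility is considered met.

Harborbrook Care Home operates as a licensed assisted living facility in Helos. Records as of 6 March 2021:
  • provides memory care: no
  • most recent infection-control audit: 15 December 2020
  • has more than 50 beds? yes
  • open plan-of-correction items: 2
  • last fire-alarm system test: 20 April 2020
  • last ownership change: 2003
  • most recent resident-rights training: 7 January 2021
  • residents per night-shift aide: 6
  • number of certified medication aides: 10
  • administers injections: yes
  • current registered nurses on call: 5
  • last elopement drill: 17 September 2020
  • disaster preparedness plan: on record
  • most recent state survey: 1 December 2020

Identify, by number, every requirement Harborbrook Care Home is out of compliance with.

1. disaster preparedness plan present → met
2. fire-alarm system test 320 days ago vs limit 540 → met
3. elopement drill 170 days ago vs limit 180 → met
4. resident-rights training 58 days ago vs limit 45 → not met
5. infection-control audit 81 days ago vs limit 90 → met
6. condition 'provides memory care' does not hold → requirement n/a → met
7. condition 'administers injections' holds; certified medication aides 10 ≥ 5 → met
8. state survey 95 days ago vs limit 90 → not met
9. open plan-of-correction items 2 ≤ 2 → met
10. condition 'has more than 50 beds' holds; registered nurses on call 5 ≥ 3 → met
11. residents per night-shift aide 6 ≤ 13 → met
Not met: 4, 8

4, 8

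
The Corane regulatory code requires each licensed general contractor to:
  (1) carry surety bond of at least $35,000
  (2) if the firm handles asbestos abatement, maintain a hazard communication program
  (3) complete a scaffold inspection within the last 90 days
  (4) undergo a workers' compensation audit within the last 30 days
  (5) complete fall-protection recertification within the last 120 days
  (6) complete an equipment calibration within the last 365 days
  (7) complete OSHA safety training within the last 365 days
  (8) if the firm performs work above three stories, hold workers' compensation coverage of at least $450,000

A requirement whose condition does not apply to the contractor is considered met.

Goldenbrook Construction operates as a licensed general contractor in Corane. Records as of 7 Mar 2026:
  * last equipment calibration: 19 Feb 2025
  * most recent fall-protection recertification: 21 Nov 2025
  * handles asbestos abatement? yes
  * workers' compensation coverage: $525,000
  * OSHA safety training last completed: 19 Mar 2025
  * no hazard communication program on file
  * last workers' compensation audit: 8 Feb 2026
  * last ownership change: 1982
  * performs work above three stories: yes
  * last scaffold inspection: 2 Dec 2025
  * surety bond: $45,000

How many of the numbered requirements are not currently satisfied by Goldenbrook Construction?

3

1. surety bond $45,000 ≥ $35,000 → met
2. condition 'handles asbestos abatement' holds; hazard communication program absent → not met
3. scaffold inspection 95 days ago vs limit 90 → not met
4. workers' compensation audit 27 days ago vs limit 30 → met
5. fall-protection recertification 106 days ago vs limit 120 → met
6. equipment calibration 381 days ago vs limit 365 → not met
7. OSHA safety training 353 days ago vs limit 365 → met
8. condition 'performs work above three stories' holds; workers' compensation coverage $525,000 ≥ $450,000 → met
Not met: 3 of 8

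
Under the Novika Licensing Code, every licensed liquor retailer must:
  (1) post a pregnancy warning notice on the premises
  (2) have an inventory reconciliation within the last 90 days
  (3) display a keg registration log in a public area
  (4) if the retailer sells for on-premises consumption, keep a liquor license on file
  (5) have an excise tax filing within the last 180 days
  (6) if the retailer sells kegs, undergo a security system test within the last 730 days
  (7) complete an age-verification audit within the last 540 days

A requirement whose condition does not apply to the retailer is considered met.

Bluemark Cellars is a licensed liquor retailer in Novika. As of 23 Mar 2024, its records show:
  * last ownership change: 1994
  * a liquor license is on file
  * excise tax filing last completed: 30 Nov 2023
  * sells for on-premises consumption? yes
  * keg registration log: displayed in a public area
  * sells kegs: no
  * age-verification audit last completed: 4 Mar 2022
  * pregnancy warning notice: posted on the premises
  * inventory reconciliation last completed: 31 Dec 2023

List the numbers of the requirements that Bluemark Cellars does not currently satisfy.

1. pregnancy warning notice present → met
2. inventory reconciliation 83 days ago vs limit 90 → met
3. keg registration log present → met
4. condition 'sells for on-premises consumption' holds; liquor license present → met
5. excise tax filing 114 days ago vs limit 180 → met
6. condition 'sells kegs' does not hold → requirement n/a → met
7. age-verification audit 750 days ago vs limit 540 → not met
Not met: 7

7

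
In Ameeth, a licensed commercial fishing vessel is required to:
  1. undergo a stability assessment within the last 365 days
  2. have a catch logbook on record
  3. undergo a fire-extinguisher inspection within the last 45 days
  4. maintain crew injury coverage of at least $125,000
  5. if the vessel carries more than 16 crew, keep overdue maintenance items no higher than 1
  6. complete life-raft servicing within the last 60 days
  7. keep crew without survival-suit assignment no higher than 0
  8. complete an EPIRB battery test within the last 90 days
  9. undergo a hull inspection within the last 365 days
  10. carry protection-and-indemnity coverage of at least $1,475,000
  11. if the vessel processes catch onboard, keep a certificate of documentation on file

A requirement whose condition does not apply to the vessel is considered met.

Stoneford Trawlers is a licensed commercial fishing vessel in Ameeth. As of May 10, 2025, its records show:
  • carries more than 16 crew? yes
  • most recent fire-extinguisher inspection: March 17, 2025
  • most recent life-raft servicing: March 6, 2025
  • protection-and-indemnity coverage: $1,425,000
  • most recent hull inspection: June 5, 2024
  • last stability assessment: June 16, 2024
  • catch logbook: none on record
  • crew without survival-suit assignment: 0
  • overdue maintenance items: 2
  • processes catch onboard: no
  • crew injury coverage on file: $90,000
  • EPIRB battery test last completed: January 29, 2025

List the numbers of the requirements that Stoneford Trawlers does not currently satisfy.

1. stability assessment 328 days ago vs limit 365 → met
2. catch logbook absent → not met
3. fire-extinguisher inspection 54 days ago vs limit 45 → not met
4. crew injury coverage $90,000 < $125,000 → not met
5. condition 'carries more than 16 crew' holds; overdue maintenance items 2 > 1 → not met
6. life-raft servicing 65 days ago vs limit 60 → not met
7. crew without survival-suit assignment 0 ≤ 0 → met
8. EPIRB battery test 101 days ago vs limit 90 → not met
9. hull inspection 339 days ago vs limit 365 → met
10. protection-and-indemnity coverage $1,425,000 < $1,475,000 → not met
11. condition 'processes catch onboard' does not hold → requirement n/a → met
Not met: 2, 3, 4, 5, 6, 8, 10

2, 3, 4, 5, 6, 8, 10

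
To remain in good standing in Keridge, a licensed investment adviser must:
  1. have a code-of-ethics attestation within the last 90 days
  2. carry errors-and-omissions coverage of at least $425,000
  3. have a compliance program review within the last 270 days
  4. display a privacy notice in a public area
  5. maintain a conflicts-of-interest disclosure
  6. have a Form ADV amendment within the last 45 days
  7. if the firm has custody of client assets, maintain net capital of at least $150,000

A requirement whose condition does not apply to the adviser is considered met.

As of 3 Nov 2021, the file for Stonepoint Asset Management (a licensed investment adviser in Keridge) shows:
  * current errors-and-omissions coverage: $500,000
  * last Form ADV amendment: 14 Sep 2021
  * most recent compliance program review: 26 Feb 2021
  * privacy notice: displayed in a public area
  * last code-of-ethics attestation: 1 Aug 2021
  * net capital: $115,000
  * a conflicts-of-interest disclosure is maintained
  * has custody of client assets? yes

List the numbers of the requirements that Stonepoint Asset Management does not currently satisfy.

1. code-of-ethics attestation 94 days ago vs limit 90 → not met
2. errors-and-omissions coverage $500,000 ≥ $425,000 → met
3. compliance program review 250 days ago vs limit 270 → met
4. privacy notice present → met
5. conflicts-of-interest disclosure present → met
6. Form ADV amendment 50 days ago vs limit 45 → not met
7. condition 'has custody of client assets' holds; net capital $115,000 < $150,000 → not met
Not met: 1, 6, 7

1, 6, 7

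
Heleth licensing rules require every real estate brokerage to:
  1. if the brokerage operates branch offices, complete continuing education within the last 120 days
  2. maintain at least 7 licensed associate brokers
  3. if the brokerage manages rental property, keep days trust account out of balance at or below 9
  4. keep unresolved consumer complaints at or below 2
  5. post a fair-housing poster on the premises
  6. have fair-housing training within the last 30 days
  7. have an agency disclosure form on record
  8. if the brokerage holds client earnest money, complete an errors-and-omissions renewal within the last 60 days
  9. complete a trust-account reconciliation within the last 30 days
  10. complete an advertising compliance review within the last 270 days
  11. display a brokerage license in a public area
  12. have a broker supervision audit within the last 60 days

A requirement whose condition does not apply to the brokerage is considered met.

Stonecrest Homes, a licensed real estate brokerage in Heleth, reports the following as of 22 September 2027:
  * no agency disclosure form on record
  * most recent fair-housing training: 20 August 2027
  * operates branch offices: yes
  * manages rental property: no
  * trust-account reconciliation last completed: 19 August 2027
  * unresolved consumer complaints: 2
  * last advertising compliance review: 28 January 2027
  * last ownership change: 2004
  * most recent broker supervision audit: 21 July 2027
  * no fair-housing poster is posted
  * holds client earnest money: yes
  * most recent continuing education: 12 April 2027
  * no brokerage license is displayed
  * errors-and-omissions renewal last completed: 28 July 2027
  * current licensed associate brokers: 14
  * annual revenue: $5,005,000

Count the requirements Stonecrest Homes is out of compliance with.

1. condition 'operates branch offices' holds; continuing education 163 days ago vs limit 120 → not met
2. licensed associate brokers 14 ≥ 7 → met
3. condition 'manages rental property' does not hold → requirement n/a → met
4. unresolved consumer complaints 2 ≤ 2 → met
5. fair-housing poster absent → not met
6. fair-housing training 33 days ago vs limit 30 → not met
7. agency disclosure form absent → not met
8. condition 'holds client earnest money' holds; errors-and-omissions renewal 56 days ago vs limit 60 → met
9. trust-account reconciliation 34 days ago vs limit 30 → not met
10. advertising compliance review 237 days ago vs limit 270 → met
11. brokerage license absent → not met
12. broker supervision audit 63 days ago vs limit 60 → not met
Not met: 7 of 12

7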